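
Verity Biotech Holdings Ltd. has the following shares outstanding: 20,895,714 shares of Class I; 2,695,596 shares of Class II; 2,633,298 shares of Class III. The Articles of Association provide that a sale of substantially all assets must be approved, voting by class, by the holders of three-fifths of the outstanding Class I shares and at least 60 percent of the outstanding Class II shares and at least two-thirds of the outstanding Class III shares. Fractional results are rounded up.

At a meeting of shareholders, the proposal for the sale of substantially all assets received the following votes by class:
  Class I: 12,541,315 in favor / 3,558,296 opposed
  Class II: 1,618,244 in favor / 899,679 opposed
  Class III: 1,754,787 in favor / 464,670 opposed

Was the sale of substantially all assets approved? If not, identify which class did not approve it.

Not approved — the Class III shares did not give the required vote.

Class I: 3/5 of 20895714 = 12537428.40, rounded up to 12537429; 12,537,429 required, 12,541,315 in favor — approved.
Class II: 3/5 of 2695596 = 1617357.60, rounded up to 1617358; 1,617,358 required, 1,618,244 in favor — approved.
Class III: 2/3 of 2633298 = 1755532; 1,755,532 required, 1,754,787 in favor — not approved.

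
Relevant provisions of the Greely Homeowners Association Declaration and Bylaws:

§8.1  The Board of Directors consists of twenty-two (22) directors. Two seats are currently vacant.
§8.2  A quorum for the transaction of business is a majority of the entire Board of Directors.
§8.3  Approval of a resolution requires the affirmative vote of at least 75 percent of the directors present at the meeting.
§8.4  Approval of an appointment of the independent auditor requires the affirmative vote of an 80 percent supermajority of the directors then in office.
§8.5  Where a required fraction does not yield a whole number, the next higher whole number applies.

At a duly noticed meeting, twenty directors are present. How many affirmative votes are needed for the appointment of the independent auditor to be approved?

16

The appointment of the independent auditor requires four-fifths of the directors then in office (20).
4/5 of 20 = 16.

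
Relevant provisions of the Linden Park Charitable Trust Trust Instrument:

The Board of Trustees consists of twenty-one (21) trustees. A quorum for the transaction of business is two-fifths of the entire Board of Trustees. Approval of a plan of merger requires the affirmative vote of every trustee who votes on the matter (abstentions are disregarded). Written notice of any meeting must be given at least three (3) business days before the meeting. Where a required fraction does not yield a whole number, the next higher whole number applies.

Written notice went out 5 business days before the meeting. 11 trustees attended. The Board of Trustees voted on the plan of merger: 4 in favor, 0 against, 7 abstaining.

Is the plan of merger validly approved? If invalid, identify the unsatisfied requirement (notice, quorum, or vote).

Notice: 5 business days given; 3 required (5 ≥ 3). Satisfied.
Quorum: 11 present; quorum is 9. Satisfied.
Vote: the plan of merger requires the unanimous vote of the votes cast (11 present − 7 abstaining = 4). Unanimous means all 4, so 4 affirmative votes are needed; 4 voted in favor. Satisfied.

Valid — all requirements satisfied.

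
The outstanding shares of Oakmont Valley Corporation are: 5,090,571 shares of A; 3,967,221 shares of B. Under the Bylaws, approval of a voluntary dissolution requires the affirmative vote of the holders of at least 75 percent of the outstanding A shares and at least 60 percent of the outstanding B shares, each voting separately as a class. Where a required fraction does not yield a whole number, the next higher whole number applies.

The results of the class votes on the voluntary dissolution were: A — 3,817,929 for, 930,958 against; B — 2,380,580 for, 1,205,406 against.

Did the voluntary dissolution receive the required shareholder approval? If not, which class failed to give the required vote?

Approved — every class gave the required vote.

A: 3/4 of 5090571 = 3817928.25, rounded up to 3817929; 3,817,929 required, 3,817,929 in favor — approved.
B: 3/5 of 3967221 = 2380332.60, rounded up to 2380333; 2,380,333 required, 2,380,580 in favor — approved.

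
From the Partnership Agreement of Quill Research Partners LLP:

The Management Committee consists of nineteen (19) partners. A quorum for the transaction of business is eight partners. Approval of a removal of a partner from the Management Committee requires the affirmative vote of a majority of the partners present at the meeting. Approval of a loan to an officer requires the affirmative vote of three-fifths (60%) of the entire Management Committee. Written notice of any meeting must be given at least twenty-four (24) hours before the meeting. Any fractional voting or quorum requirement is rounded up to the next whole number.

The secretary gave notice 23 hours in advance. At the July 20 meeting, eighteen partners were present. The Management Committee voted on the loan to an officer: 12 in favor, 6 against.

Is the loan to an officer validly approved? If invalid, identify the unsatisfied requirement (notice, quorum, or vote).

Invalid — notice requirement not satisfied.

Notice: 23 hours given; 24 required (23 < 24). Not satisfied.
Quorum: 18 present; quorum is 8. Satisfied.
Vote: the loan to an officer requires three-fifths of the entire Management Committee (19). 3/5 of 19 = 11.40, rounded up to 12, so 12 affirmative votes are needed; 12 voted in favor. Satisfied.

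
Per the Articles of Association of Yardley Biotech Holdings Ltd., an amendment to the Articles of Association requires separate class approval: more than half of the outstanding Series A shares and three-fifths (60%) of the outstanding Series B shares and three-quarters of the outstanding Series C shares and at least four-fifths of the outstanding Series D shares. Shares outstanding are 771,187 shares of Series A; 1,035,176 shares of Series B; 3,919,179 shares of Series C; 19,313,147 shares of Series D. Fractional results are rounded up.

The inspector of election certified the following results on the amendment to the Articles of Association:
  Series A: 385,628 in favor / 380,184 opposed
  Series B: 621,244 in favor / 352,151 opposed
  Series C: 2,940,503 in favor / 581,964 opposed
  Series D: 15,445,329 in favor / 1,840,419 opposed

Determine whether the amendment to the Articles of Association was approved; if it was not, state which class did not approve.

Not approved — the Series D shares did not give the required vote.

Series A: a majority of 771187 is 385594; 385,594 required, 385,628 in favor — approved.
Series B: 3/5 of 1035176 = 621105.60, rounded up to 621106; 621,106 required, 621,244 in favor — approved.
Series C: 3/4 of 3919179 = 2939384.25, rounded up to 2939385; 2,939,385 required, 2,940,503 in favor — approved.
Series D: 4/5 of 19313147 = 15450517.60, rounded up to 15450518; 15,450,518 required, 15,445,329 in favor — not approved.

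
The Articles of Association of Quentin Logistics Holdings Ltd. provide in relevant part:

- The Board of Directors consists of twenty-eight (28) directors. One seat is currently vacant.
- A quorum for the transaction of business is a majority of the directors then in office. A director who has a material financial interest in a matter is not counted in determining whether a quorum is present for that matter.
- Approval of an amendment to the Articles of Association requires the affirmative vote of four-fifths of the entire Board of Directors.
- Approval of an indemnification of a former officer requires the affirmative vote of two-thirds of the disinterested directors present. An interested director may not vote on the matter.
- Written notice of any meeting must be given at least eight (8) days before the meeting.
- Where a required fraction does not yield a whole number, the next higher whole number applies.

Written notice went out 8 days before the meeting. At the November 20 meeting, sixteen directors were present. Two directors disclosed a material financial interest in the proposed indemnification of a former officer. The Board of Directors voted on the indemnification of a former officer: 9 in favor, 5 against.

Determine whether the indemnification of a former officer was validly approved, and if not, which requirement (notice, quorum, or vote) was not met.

Invalid — vote requirement not satisfied.

Notice: 8 days given; 8 required (8 ≥ 8). Satisfied.
Quorum: 16 present, but the 2 interested directors do not count, leaving 14. Quorum is 14. Satisfied.
Vote: the indemnification of a former officer requires two-thirds of the disinterested directors present (16 − 2 = 14). 2/3 of 14 = 9.33, rounded up to 10, so 10 affirmative votes are needed; 9 voted in favor. Not satisfied.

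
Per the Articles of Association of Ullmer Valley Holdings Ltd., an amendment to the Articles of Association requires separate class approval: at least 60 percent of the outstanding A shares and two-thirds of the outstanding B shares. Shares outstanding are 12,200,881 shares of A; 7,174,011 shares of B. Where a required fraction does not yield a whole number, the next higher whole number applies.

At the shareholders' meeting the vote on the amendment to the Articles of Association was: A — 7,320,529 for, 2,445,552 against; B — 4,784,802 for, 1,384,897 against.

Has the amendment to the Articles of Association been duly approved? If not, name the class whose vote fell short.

A: 3/5 of 12200881 = 7320528.60, rounded up to 7320529; 7,320,529 required, 7,320,529 in favor — approved.
B: 2/3 of 7174011 = 4782674; 4,782,674 required, 4,784,802 in favor — approved.

Approved — every class gave the required vote.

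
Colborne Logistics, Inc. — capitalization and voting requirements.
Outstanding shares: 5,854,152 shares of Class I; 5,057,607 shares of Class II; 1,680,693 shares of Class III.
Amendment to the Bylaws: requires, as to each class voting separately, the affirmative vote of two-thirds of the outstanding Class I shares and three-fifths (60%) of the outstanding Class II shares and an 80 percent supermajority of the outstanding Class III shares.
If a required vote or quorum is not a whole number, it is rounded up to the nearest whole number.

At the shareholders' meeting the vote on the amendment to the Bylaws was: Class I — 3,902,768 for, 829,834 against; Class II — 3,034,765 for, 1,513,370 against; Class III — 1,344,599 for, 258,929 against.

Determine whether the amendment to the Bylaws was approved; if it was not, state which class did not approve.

Approved — every class gave the required vote.

Class I: 2/3 of 5854152 = 3902768; 3,902,768 required, 3,902,768 in favor — approved.
Class II: 3/5 of 5057607 = 3034564.20, rounded up to 3034565; 3,034,565 required, 3,034,765 in favor — approved.
Class III: 4/5 of 1680693 = 1344554.40, rounded up to 1344555; 1,344,555 required, 1,344,599 in favor — approved.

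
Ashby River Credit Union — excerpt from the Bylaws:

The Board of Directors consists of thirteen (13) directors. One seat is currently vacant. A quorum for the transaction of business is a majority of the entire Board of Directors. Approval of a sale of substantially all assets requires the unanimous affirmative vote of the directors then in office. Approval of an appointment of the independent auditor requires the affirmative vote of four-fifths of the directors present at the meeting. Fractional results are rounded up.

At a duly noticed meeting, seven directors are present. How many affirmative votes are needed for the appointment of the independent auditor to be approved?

6

The appointment of the independent auditor requires four-fifths of the directors present (7).
4/5 of 7 = 5.60, rounded up to 6.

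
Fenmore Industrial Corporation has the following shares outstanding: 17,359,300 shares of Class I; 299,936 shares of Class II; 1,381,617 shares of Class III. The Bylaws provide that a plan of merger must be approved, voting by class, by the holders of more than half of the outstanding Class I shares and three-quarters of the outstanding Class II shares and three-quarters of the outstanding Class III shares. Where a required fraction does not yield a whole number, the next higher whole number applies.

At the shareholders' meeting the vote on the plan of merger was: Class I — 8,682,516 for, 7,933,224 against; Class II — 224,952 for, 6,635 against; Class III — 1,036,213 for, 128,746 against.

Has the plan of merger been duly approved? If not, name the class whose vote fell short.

Approved — every class gave the required vote.

Class I: a majority of 17359300 is 8679651; 8,679,651 required, 8,682,516 in favor — approved.
Class II: 3/4 of 299936 = 224952; 224,952 required, 224,952 in favor — approved.
Class III: 3/4 of 1381617 = 1036212.75, rounded up to 1036213; 1,036,213 required, 1,036,213 in favor — approved.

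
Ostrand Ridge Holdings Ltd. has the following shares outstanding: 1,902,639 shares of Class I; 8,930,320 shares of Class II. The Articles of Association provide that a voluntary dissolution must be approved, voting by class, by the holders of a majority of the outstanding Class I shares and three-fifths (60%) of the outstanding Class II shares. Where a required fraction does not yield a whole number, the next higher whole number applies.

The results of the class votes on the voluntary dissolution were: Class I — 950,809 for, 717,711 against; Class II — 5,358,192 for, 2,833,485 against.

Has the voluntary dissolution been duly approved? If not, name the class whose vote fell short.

Not approved — the Class I shares did not give the required vote.

Class I: a majority of 1902639 is 951320; 951,320 required, 950,809 in favor — not approved.
Class II: 3/5 of 8930320 = 5358192; 5,358,192 required, 5,358,192 in favor — approved.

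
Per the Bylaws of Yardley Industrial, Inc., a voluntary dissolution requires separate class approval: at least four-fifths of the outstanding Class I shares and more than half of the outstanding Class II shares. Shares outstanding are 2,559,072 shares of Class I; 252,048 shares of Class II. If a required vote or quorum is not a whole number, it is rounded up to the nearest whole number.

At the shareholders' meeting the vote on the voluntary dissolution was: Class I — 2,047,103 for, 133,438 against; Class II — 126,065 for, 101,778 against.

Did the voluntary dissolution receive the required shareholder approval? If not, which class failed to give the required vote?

Class I: 4/5 of 2559072 = 2047257.60, rounded up to 2047258; 2,047,258 required, 2,047,103 in favor — not approved.
Class II: a majority of 252048 is 126025; 126,025 required, 126,065 in favor — approved.

Not approved — the Class I shares did not give the required vote.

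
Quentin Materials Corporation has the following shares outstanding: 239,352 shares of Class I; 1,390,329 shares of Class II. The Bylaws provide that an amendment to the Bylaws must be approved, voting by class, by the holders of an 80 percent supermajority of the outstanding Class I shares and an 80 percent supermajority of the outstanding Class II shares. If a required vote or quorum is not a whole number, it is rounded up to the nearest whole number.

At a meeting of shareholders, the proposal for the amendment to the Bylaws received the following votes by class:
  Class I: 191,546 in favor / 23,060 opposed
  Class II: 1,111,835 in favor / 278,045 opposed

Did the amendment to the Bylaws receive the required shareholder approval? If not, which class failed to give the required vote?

Not approved — the Class II shares did not give the required vote.

Class I: 4/5 of 239352 = 191481.60, rounded up to 191482; 191,482 required, 191,546 in favor — approved.
Class II: 4/5 of 1390329 = 1112263.20, rounded up to 1112264; 1,112,264 required, 1,111,835 in favor — not approved.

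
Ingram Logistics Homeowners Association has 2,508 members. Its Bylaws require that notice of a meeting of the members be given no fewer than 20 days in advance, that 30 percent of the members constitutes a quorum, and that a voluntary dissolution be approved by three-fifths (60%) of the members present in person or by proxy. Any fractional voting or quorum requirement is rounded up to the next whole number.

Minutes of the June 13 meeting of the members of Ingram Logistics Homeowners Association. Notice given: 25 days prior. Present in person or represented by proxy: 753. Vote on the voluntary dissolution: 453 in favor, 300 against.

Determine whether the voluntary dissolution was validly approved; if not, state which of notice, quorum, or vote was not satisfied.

Valid — all requirements satisfied.

Notice: 25 days given; 20 required. Satisfied.
Quorum: 30% of 2,508 = 752.40, rounded up to 753; 753 present. Satisfied.
Vote: requires three-fifths of those present (753); 3/5 of 753 = 451.80, rounded up to 452, so 452 needed; 453 in favor. Satisfied.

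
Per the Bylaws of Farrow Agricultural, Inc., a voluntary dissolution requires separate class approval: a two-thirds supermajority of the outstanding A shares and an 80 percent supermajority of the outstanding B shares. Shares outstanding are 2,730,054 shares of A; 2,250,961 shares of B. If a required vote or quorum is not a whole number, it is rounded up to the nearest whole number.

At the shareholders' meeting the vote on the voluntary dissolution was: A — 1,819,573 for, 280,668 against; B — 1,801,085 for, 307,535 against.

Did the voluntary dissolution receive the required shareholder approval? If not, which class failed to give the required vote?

Not approved — the A shares did not give the required vote.

A: 2/3 of 2730054 = 1820036; 1,820,036 required, 1,819,573 in favor — not approved.
B: 4/5 of 2250961 = 1800768.80, rounded up to 1800769; 1,800,769 required, 1,801,085 in favor — approved.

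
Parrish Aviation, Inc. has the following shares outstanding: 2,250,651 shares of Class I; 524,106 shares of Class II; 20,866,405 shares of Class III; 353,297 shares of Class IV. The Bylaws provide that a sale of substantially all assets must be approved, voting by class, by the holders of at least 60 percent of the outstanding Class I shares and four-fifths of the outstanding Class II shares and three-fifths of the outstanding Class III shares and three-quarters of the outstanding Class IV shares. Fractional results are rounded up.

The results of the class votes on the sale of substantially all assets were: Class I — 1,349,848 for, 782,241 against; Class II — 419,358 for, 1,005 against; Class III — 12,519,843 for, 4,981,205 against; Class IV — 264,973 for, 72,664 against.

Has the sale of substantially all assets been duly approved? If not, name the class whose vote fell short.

Not approved — the Class I shares did not give the required vote.

Class I: 3/5 of 2250651 = 1350390.60, rounded up to 1350391; 1,350,391 required, 1,349,848 in favor — not approved.
Class II: 4/5 of 524106 = 419284.80, rounded up to 419285; 419,285 required, 419,358 in favor — approved.
Class III: 3/5 of 20866405 = 12519843; 12,519,843 required, 12,519,843 in favor — approved.
Class IV: 3/4 of 353297 = 264972.75, rounded up to 264973; 264,973 required, 264,973 in favor — approved.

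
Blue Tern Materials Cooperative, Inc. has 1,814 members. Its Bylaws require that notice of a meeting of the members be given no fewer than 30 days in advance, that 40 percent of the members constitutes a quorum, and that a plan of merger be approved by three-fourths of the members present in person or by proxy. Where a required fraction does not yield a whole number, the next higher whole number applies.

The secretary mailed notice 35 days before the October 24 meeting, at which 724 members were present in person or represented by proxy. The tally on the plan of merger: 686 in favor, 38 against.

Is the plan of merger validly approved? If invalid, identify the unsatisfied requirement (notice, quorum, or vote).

Notice: 35 days given; 30 required. Satisfied.
Quorum: 40% of 1,814 = 725.60, rounded up to 726; 724 present. Not satisfied.
Vote: requires three-fourths of those present (724); 3/4 of 724 = 543, so 543 needed; 686 in favor. Satisfied.

Invalid — quorum requirement not satisfied.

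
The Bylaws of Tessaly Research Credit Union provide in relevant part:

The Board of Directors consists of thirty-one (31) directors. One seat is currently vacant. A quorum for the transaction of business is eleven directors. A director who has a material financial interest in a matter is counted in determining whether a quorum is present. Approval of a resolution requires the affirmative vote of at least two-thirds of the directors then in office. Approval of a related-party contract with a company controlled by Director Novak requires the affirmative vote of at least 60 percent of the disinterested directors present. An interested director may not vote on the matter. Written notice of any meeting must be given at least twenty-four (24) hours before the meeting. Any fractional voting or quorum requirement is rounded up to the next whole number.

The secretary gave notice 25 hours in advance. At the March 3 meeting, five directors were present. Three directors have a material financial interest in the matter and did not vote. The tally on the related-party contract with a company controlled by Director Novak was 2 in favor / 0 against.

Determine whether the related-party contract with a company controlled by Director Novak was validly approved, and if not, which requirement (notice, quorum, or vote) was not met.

Notice: 25 hours given; 24 required (25 ≥ 24). Satisfied.
Quorum: 5 present (interested directors count toward quorum); quorum is 11. Not satisfied.
Vote: the related-party contract with a company controlled by Director Novak requires three-fifths of the disinterested directors present (5 − 3 = 2). 3/5 of 2 = 1.20, rounded up to 2, so 2 affirmative votes are needed; 2 voted in favor. Satisfied. (Moot — without a quorum no business can be validly transacted.)

Invalid — quorum requirement not satisfied.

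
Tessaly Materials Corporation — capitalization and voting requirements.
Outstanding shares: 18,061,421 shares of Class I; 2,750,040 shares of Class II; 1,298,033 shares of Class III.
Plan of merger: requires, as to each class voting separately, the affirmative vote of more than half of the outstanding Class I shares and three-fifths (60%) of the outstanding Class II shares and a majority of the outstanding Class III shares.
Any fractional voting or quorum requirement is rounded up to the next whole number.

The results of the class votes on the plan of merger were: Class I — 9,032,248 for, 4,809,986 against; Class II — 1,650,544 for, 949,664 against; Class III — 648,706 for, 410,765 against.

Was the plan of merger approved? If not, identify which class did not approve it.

Class I: a majority of 18061421 is 9030711; 9,030,711 required, 9,032,248 in favor — approved.
Class II: 3/5 of 2750040 = 1650024; 1,650,024 required, 1,650,544 in favor — approved.
Class III: a majority of 1298033 is 649017; 649,017 required, 648,706 in favor — not approved.

Not approved — the Class III shares did not give the required vote.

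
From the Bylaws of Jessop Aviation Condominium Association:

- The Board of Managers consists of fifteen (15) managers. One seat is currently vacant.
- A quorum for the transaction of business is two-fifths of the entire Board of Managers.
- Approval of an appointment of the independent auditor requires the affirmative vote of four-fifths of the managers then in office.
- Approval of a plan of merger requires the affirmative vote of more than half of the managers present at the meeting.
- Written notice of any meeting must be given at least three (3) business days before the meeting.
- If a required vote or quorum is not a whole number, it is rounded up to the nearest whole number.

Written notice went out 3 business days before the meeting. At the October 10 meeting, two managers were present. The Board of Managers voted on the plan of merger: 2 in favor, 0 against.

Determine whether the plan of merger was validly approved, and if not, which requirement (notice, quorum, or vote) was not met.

Notice: 3 business days given; 3 required (3 ≥ 3). Satisfied.
Quorum: 2 present; quorum is 6. Not satisfied.
Vote: the plan of merger requires a majority of the managers present (2). A majority of 2 is 2, so 2 affirmative votes are needed; 2 voted in favor. Satisfied. (Moot — without a quorum no business can be validly transacted.)

Invalid — quorum requirement not satisfied.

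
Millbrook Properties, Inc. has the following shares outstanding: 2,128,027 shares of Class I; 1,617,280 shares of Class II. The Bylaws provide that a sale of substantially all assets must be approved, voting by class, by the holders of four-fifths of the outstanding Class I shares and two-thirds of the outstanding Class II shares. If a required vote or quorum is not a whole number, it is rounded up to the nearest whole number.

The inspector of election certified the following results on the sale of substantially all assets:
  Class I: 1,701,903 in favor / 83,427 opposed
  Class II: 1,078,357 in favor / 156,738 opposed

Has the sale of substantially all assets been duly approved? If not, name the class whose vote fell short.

Not approved — the Class I shares did not give the required vote.

Class I: 4/5 of 2128027 = 1702421.60, rounded up to 1702422; 1,702,422 required, 1,701,903 in favor — not approved.
Class II: 2/3 of 1617280 = 1078186.67, rounded up to 1078187; 1,078,187 required, 1,078,357 in favor — approved.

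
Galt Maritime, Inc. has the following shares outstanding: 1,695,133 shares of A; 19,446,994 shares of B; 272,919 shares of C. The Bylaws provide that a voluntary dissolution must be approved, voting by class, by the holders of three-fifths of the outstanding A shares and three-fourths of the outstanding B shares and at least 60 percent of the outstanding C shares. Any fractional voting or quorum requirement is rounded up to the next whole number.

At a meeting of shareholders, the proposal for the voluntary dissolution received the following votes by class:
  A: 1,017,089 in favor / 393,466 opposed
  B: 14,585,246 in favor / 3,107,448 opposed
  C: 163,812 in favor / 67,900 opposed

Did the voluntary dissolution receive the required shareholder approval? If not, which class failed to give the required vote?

Approved — every class gave the required vote.

A: 3/5 of 1695133 = 1017079.80, rounded up to 1017080; 1,017,080 required, 1,017,089 in favor — approved.
B: 3/4 of 19446994 = 14585245.50, rounded up to 14585246; 14,585,246 required, 14,585,246 in favor — approved.
C: 3/5 of 272919 = 163751.40, rounded up to 163752; 163,752 required, 163,812 in favor — approved.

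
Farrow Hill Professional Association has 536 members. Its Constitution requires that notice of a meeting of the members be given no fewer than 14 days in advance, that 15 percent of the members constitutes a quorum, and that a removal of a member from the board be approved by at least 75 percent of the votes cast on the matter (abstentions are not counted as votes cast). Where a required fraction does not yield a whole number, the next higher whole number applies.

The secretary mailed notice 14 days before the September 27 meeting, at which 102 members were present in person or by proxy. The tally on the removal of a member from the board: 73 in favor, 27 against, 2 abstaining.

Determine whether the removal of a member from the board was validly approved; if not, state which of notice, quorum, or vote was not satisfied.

Notice: 14 days given; 14 required. Satisfied.
Quorum: 15% of 536 = 80.40, rounded up to 81; 102 present. Satisfied.
Vote: requires three-fourths of the votes cast (102 − 2 abstaining = 100); 3/4 of 100 = 75, so 75 needed; 73 in favor. Not satisfied.

Invalid — vote requirement not satisfied.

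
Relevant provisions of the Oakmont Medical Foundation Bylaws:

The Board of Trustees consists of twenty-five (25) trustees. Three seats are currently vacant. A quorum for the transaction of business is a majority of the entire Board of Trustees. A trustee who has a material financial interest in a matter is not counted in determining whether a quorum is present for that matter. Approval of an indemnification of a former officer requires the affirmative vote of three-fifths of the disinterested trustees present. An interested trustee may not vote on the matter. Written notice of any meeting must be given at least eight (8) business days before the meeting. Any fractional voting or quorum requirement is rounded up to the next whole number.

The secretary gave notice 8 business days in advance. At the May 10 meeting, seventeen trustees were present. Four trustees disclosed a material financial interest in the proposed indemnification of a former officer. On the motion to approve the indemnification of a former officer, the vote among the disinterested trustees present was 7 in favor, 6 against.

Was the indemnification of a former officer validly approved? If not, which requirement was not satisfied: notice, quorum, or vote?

Notice: 8 business days given; 8 required (8 ≥ 8). Satisfied.
Quorum: 17 present, but the 4 interested trustees do not count, leaving 13. Quorum is 13. Satisfied.
Vote: the indemnification of a former officer requires three-fifths of the disinterested trustees present (17 − 4 = 13). 3/5 of 13 = 7.80, rounded up to 8, so 8 affirmative votes are needed; 7 voted in favor. Not satisfied.

Invalid — vote requirement not satisfied.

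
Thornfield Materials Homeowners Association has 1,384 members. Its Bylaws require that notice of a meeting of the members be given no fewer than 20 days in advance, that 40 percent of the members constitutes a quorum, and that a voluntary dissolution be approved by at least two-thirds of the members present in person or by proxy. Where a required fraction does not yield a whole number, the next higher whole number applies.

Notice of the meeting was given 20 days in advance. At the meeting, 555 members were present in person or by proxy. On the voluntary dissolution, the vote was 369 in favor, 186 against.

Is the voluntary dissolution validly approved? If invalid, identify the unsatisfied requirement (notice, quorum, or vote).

Invalid — vote requirement not satisfied.

Notice: 20 days given; 20 required. Satisfied.
Quorum: 40% of 1,384 = 553.60, rounded up to 554; 555 present. Satisfied.
Vote: requires two-thirds of those present (555); 2/3 of 555 = 370, so 370 needed; 369 in favor. Not satisfied.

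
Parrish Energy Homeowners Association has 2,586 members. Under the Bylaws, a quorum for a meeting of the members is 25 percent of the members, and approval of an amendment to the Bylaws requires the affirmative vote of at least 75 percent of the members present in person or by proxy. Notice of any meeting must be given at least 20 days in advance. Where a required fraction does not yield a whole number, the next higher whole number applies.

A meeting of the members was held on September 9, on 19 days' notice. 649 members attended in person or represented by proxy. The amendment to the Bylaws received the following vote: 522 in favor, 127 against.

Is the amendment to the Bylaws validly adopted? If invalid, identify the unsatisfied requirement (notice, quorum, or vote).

Notice: 19 days given; 20 required. Not satisfied.
Quorum: 25% of 2,586 = 646.50, rounded up to 647; 649 present. Satisfied.
Vote: requires three-fourths of those present (649); 3/4 of 649 = 486.75, rounded up to 487, so 487 needed; 522 in favor. Satisfied.

Invalid — notice requirement not satisfied.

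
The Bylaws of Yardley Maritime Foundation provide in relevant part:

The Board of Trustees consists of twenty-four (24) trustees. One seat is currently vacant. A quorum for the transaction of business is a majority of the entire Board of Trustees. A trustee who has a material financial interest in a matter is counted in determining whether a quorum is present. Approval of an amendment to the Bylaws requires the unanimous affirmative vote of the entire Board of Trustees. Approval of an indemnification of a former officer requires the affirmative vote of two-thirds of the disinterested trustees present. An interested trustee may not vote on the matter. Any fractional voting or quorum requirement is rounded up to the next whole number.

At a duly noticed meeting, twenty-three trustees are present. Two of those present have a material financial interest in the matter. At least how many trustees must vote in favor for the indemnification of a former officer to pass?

The indemnification of a former officer requires two-thirds of the disinterested trustees present (23 − 2 = 21).
2/3 of 21 = 14.

14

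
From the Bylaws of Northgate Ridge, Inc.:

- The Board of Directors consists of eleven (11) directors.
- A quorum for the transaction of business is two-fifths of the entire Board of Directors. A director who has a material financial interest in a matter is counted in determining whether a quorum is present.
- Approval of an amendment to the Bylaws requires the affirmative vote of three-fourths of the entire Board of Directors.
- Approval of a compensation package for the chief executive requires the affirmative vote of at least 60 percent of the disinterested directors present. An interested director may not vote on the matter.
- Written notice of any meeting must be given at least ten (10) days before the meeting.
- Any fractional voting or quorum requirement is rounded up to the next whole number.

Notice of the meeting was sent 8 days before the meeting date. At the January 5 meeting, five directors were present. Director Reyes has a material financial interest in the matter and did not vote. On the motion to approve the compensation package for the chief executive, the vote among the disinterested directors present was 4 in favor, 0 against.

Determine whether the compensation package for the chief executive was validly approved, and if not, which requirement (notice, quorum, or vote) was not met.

Notice: 8 days given; 10 required (8 < 10). Not satisfied.
Quorum: 5 present (interested directors count toward quorum); quorum is 5. Satisfied.
Vote: the compensation package for the chief executive requires three-fifths of the disinterested directors present (5 − 1 = 4). 3/5 of 4 = 2.40, rounded up to 3, so 3 affirmative votes are needed; 4 voted in favor. Satisfied.

Invalid — notice requirement not satisfied.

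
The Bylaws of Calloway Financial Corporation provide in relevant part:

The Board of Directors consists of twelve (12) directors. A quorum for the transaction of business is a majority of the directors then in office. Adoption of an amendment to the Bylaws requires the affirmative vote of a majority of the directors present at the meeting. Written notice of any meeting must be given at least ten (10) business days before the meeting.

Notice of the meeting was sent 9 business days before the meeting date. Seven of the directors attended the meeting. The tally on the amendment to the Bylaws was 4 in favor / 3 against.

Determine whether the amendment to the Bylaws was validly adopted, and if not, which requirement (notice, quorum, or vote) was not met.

Notice: 9 business days given; 10 required (9 < 10). Not satisfied.
Quorum: 7 present; quorum is 7. Satisfied.
Vote: the amendment to the Bylaws requires a majority of the directors present (7). A majority of 7 is 4, so 4 affirmative votes are needed; 4 voted in favor. Satisfied.

Invalid — notice requirement not satisfied.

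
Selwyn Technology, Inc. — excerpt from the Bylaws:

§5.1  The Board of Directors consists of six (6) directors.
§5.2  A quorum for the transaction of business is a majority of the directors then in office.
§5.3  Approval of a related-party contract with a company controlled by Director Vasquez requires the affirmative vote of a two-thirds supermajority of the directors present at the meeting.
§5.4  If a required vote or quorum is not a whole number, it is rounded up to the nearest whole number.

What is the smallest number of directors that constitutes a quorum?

A majority of 6 is 4.

4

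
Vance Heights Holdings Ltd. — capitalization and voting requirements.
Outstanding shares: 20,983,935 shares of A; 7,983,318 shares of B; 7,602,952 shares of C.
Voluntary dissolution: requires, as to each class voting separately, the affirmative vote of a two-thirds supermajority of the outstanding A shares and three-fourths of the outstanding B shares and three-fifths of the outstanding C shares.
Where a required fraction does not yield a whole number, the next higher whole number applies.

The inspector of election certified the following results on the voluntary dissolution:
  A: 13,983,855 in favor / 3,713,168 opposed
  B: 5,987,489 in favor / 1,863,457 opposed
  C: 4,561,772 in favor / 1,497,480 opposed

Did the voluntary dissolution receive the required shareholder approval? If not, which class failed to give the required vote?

A: 2/3 of 20983935 = 13989290; 13,989,290 required, 13,983,855 in favor — not approved.
B: 3/4 of 7983318 = 5987488.50, rounded up to 5987489; 5,987,489 required, 5,987,489 in favor — approved.
C: 3/5 of 7602952 = 4561771.20, rounded up to 4561772; 4,561,772 required, 4,561,772 in favor — approved.

Not approved — the A shares did not give the required vote.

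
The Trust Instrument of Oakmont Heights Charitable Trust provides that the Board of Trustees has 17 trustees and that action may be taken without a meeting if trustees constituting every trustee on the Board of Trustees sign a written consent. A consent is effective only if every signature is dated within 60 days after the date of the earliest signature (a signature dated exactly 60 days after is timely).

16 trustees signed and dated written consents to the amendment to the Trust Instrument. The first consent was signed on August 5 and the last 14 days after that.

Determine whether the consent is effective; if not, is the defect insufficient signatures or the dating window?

Signatures required: the unanimous vote of 17 — unanimous means all 17, so 17 needed; 16 signed. Insufficient.
Dating window: the latest signature is 14 days after the earliest; the limit is 60 days. Within the window.

Not effective — insufficient signatures.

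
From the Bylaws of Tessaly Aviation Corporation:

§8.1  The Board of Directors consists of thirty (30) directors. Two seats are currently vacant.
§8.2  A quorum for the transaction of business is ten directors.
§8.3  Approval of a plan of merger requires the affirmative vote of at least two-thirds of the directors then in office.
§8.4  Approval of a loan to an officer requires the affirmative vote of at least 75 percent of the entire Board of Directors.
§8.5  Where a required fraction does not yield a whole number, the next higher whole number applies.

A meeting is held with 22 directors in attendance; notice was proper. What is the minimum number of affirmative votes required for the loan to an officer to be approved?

The loan to an officer requires three-fourths of the entire Board of Directors (30).
3/4 of 30 = 22.50, rounded up to 23.
(Only 22 can vote, so the loan to an officer cannot pass at this meeting, but the required vote is still 23.)

23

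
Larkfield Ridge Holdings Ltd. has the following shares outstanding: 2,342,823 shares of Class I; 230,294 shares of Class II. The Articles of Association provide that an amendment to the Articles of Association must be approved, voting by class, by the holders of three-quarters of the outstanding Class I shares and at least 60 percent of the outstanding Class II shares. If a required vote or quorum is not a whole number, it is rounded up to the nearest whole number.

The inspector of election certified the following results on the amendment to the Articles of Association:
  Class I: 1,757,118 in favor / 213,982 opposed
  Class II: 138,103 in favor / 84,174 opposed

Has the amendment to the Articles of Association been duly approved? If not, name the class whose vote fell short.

Class I: 3/4 of 2342823 = 1757117.25, rounded up to 1757118; 1,757,118 required, 1,757,118 in favor — approved.
Class II: 3/5 of 230294 = 138176.40, rounded up to 138177; 138,177 required, 138,103 in favor — not approved.

Not approved — the Class II shares did not give the required vote.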